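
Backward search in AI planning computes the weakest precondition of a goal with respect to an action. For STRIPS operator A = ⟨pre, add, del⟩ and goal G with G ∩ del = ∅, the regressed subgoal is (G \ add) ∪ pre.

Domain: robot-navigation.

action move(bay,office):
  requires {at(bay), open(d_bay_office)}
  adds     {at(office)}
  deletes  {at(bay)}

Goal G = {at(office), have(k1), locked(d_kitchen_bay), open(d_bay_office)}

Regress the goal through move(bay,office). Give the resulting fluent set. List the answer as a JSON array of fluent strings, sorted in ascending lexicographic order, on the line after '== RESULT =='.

Regress:
  G ∩ del = {}  (empty — regression defined)
  G \ add = {at(office), have(k1), locked(d_kitchen_bay), open(d_bay_office)} \ {at(office)} = {have(k1), locked(d_kitchen_bay), open(d_bay_office)}
  ∪ pre   = {have(k1), locked(d_kitchen_bay), open(d_bay_office)} ∪ {at(bay), open(d_bay_office)}
          = {at(bay), have(k1), locked(d_kitchen_bay), open(d_bay_office)}

== RESULT ==
["at(bay)", "have(k1)", "locked(d_kitchen_bay)", "open(d_bay_office)"]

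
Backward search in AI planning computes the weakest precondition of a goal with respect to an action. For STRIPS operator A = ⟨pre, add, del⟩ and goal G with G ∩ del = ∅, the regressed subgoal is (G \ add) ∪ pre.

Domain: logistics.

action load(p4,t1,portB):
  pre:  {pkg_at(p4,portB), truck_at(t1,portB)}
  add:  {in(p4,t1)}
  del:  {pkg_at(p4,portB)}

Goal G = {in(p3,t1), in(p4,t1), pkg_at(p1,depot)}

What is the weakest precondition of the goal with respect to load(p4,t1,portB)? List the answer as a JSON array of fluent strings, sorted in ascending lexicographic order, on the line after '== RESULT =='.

Compute (G \ add) ∪ pre:
  G ∩ del = {}  (empty — regression defined)
  G \ add = {in(p3,t1), in(p4,t1), pkg_at(p1,depot)} \ {in(p4,t1)} = {in(p3,t1), pkg_at(p1,depot)}
  ∪ pre   = {in(p3,t1), pkg_at(p1,depot)} ∪ {pkg_at(p4,portB), truck_at(t1,portB)}
          = {in(p3,t1), pkg_at(p1,depot), pkg_at(p4,portB), truck_at(t1,portB)}

== RESULT ==
["in(p3,t1)", "pkg_at(p1,depot)", "pkg_at(p4,portB)", "truck_at(t1,portB)"]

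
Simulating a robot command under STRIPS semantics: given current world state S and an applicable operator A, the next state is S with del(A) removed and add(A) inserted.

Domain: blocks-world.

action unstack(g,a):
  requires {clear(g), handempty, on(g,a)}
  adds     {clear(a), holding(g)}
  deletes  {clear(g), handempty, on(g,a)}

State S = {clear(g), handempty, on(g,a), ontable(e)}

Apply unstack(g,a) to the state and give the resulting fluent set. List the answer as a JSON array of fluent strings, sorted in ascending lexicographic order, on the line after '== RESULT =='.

Compute (S \ del) ∪ add:
  pre ⊆ S: {clear(g), handempty, on(g,a)} ⊆ S  — applicable
  S \ del = {ontable(e)}
  ∪ add   = {clear(a), holding(g), ontable(e)}

== RESULT ==
["clear(a)", "holding(g)", "ontable(e)"]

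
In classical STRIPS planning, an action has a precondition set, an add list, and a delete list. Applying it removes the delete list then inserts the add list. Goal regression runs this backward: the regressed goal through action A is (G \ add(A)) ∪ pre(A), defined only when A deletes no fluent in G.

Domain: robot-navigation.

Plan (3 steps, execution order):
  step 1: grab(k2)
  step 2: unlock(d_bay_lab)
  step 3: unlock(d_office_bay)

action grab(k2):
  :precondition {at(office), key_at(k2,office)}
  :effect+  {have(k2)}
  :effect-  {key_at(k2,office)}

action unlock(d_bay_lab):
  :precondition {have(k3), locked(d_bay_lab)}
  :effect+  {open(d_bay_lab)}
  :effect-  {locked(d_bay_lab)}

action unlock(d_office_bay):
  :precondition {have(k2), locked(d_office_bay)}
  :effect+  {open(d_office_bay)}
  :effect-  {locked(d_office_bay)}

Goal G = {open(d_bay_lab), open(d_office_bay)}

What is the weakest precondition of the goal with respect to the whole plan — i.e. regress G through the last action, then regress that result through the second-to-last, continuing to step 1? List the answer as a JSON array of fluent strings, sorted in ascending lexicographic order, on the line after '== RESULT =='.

Work backward from the goal:
  through step 3 (unlock(d_office_bay)): drop {open(d_office_bay)}, keep {open(d_bay_lab)}, require {have(k2), locked(d_office_bay)}
    → {have(k2), locked(d_office_bay), open(d_bay_lab)}
  through step 2 (unlock(d_bay_lab)): drop {open(d_bay_lab)}, keep {have(k2), locked(d_office_bay)}, require {have(k3), locked(d_bay_lab)}
    → {have(k2), have(k3), locked(d_bay_lab), locked(d_office_bay)}
  through step 1 (grab(k2)): drop {have(k2)}, keep {have(k3), locked(d_bay_lab), locked(d_office_bay)}, require {at(office), key_at(k2,office)}
    → {at(office), have(k3), key_at(k2,office), locked(d_bay_lab), locked(d_office_bay)}

== RESULT ==
["at(office)", "have(k3)", "key_at(k2,office)", "locked(d_bay_lab)", "locked(d_office_bay)"]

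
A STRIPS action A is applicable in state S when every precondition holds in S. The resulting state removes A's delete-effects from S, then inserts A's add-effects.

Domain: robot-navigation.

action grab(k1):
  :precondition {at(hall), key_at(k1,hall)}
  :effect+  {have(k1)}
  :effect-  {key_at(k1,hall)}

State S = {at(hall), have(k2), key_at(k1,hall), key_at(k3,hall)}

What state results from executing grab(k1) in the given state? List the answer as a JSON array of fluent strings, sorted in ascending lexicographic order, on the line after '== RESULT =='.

Compute (S \ del) ∪ add:
  pre ⊆ S: {at(hall), key_at(k1,hall)} ⊆ S  — applicable
  S \ del = {at(hall), have(k2), key_at(k3,hall)}
  ∪ add   = {at(hall), have(k1), have(k2), key_at(k3,hall)}

== RESULT ==
["at(hall)", "have(k1)", "have(k2)", "key_at(k3,hall)"]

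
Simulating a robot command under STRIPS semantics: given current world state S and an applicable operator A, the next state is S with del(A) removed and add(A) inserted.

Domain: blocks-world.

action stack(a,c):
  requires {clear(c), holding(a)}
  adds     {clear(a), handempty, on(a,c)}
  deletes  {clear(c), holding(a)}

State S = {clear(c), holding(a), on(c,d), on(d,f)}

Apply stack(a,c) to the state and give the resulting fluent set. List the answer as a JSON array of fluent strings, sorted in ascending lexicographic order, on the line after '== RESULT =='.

Progress:
  pre ⊆ S: {clear(c), holding(a)} ⊆ S  — applicable
  S \ del = {on(c,d), on(d,f)}
  ∪ add   = {clear(a), handempty, on(a,c), on(c,d), on(d,f)}

== RESULT ==
["clear(a)", "handempty", "on(a,c)", "on(c,d)", "on(d,f)"]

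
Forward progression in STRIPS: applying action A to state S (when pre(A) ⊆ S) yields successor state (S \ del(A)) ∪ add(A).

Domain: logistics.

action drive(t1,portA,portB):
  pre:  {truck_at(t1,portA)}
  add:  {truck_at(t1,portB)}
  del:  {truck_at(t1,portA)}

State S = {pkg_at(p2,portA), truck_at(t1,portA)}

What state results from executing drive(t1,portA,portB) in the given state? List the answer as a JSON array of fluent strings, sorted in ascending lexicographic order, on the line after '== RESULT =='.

Compute (S \ del) ∪ add:
  pre ⊆ S: {truck_at(t1,portA)} ⊆ S  — applicable
  S \ del = {pkg_at(p2,portA)}
  ∪ add   = {pkg_at(p2,portA), truck_at(t1,portB)}

== RESULT ==
["pkg_at(p2,portA)", "truck_at(t1,portB)"]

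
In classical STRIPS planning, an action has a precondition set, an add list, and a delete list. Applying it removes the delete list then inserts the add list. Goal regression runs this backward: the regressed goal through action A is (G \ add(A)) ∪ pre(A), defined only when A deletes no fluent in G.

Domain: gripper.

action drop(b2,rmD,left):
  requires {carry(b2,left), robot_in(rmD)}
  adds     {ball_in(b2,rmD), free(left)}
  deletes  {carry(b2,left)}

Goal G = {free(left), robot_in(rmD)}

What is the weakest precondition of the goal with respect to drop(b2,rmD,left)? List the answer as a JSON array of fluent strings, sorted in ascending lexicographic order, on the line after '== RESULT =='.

Regress:
  G ∩ del = {}  (empty — regression defined)
  G \ add = {free(left), robot_in(rmD)} \ {ball_in(b2,rmD), free(left)} = {robot_in(rmD)}
  ∪ pre   = {robot_in(rmD)} ∪ {carry(b2,left), robot_in(rmD)}
          = {carry(b2,left), robot_in(rmD)}

== RESULT ==
["carry(b2,left)", "robot_in(rmD)"]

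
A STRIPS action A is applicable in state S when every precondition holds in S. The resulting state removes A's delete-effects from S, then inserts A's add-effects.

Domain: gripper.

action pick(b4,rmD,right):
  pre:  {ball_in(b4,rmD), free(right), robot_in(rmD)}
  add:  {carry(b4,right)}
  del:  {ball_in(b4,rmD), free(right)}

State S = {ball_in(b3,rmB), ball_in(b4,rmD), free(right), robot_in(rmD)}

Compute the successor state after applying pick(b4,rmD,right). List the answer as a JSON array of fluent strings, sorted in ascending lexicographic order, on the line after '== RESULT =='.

Progress:
  pre ⊆ S: {ball_in(b4,rmD), free(right), robot_in(rmD)} ⊆ S  — applicable
  S \ del = {ball_in(b3,rmB), robot_in(rmD)}
  ∪ add   = {ball_in(b3,rmB), carry(b4,right), robot_in(rmD)}

== RESULT ==
["ball_in(b3,rmB)", "carry(b4,right)", "robot_in(rmD)"]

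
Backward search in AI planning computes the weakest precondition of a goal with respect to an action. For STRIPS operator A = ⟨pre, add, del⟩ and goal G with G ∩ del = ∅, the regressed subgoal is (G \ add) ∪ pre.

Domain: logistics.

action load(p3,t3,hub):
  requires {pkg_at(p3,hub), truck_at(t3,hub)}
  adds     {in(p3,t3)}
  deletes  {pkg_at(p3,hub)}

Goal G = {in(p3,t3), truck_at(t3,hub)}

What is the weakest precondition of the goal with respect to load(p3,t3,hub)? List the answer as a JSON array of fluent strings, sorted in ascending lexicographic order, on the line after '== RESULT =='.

Compute (G \ add) ∪ pre:
  G ∩ del = {}  (empty — regression defined)
  G \ add = {in(p3,t3), truck_at(t3,hub)} \ {in(p3,t3)} = {truck_at(t3,hub)}
  ∪ pre   = {truck_at(t3,hub)} ∪ {pkg_at(p3,hub), truck_at(t3,hub)}
          = {pkg_at(p3,hub), truck_at(t3,hub)}

== RESULT ==
["pkg_at(p3,hub)", "truck_at(t3,hub)"]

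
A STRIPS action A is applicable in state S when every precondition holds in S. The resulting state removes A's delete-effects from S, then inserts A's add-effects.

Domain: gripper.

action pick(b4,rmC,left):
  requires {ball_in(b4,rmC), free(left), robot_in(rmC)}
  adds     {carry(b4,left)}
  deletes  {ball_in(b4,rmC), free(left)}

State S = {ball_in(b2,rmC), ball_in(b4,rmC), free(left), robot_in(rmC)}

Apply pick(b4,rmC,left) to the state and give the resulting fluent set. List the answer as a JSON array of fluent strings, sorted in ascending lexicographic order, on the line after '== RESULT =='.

Progress:
  pre ⊆ S: {ball_in(b4,rmC), free(left), robot_in(rmC)} ⊆ S  — applicable
  S \ del = {ball_in(b2,rmC), robot_in(rmC)}
  ∪ add   = {ball_in(b2,rmC), carry(b4,left), robot_in(rmC)}

== RESULT ==
["ball_in(b2,rmC)", "carry(b4,left)", "robot_in(rmC)"]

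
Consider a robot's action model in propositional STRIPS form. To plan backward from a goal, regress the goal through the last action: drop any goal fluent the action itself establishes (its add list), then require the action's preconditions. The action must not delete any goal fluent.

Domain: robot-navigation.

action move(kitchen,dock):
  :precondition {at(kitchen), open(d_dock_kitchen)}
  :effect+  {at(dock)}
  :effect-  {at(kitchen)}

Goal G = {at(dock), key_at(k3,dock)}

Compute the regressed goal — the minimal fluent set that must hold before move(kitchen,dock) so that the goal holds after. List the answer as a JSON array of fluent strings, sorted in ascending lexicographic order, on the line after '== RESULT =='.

Compute (G \ add) ∪ pre:
  G ∩ del = {}  (empty — regression defined)
  G \ add = {at(dock), key_at(k3,dock)} \ {at(dock)} = {key_at(k3,dock)}
  ∪ pre   = {key_at(k3,dock)} ∪ {at(kitchen), open(d_dock_kitchen)}
          = {at(kitchen), key_at(k3,dock), open(d_dock_kitchen)}

== RESULT ==
["at(kitchen)", "key_at(k3,dock)", "open(d_dock_kitchen)"]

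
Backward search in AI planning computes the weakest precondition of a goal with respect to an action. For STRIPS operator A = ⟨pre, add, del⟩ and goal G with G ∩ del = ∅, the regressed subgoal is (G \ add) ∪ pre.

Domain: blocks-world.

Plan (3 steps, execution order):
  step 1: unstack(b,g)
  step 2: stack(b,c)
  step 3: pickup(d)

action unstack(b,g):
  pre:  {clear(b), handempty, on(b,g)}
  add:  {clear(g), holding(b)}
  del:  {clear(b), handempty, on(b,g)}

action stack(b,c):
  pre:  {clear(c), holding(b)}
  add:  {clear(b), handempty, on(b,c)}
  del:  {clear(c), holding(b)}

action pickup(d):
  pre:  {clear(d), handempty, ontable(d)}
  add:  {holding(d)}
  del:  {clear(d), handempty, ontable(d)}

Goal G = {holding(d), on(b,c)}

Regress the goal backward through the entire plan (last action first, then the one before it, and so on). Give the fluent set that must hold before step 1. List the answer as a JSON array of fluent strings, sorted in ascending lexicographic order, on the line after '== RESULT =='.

Regress step by step:
  through step 3 (pickup(d)): drop {holding(d)}, keep {on(b,c)}, require {clear(d), handempty, ontable(d)}
    → {clear(d), handempty, on(b,c), ontable(d)}
  through step 2 (stack(b,c)): drop {handempty, on(b,c)}, keep {clear(d), ontable(d)}, require {clear(c), holding(b)}
    → {clear(c), clear(d), holding(b), ontable(d)}
  through step 1 (unstack(b,g)): drop {holding(b)}, keep {clear(c), clear(d), ontable(d)}, require {clear(b), handempty, on(b,g)}
    → {clear(b), clear(c), clear(d), handempty, on(b,g), ontable(d)}

== RESULT ==
["clear(b)", "clear(c)", "clear(d)", "handempty", "on(b,g)", "ontable(d)"]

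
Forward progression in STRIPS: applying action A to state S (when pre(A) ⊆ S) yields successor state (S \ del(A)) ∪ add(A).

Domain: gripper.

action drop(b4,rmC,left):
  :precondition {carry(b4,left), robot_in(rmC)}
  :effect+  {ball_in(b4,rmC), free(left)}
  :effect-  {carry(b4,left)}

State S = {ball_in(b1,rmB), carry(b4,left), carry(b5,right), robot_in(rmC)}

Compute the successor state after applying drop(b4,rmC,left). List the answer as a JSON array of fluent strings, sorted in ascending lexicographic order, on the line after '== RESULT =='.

Progress:
  pre ⊆ S: {carry(b4,left), robot_in(rmC)} ⊆ S  — applicable
  S \ del = {ball_in(b1,rmB), carry(b5,right), robot_in(rmC)}
  ∪ add   = {ball_in(b1,rmB), ball_in(b4,rmC), carry(b5,right), free(left), robot_in(rmC)}

== RESULT ==
["ball_in(b1,rmB)", "ball_in(b4,rmC)", "carry(b5,right)", "free(left)", "robot_in(rmC)"]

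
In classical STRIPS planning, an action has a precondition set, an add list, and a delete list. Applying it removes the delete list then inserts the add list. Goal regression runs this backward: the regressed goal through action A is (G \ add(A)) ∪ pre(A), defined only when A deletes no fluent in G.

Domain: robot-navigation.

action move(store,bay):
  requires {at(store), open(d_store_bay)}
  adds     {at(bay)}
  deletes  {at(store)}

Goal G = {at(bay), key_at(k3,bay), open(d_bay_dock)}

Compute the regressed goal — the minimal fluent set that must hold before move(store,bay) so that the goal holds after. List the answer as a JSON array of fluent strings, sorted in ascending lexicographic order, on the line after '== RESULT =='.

Regress:
  G ∩ del = {}  (empty — regression defined)
  G \ add = {at(bay), key_at(k3,bay), open(d_bay_dock)} \ {at(bay)} = {key_at(k3,bay), open(d_bay_dock)}
  ∪ pre   = {key_at(k3,bay), open(d_bay_dock)} ∪ {at(store), open(d_store_bay)}
          = {at(store), key_at(k3,bay), open(d_bay_dock), open(d_store_bay)}

== RESULT ==
["at(store)", "key_at(k3,bay)", "open(d_bay_dock)", "open(d_store_bay)"]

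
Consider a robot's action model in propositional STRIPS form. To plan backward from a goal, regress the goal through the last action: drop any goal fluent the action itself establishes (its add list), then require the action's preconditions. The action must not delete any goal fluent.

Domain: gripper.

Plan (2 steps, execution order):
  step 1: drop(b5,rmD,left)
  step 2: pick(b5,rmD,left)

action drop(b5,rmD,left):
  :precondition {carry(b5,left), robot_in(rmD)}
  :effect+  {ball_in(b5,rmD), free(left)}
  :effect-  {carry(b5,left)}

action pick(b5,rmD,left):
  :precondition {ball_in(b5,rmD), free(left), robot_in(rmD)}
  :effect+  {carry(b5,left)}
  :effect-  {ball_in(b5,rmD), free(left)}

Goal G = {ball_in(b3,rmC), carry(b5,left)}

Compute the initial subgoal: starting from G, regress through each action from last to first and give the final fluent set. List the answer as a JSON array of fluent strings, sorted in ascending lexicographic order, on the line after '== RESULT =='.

Work backward from the goal:
  through step 2 (pick(b5,rmD,left)): drop {carry(b5,left)}, keep {ball_in(b3,rmC)}, require {ball_in(b5,rmD), free(left), robot_in(rmD)}
    → {ball_in(b3,rmC), ball_in(b5,rmD), free(left), robot_in(rmD)}
  through step 1 (drop(b5,rmD,left)): drop {ball_in(b5,rmD), free(left)}, keep {ball_in(b3,rmC), robot_in(rmD)}, require {carry(b5,left), robot_in(rmD)}
    → {ball_in(b3,rmC), carry(b5,left), robot_in(rmD)}

== RESULT ==
["ball_in(b3,rmC)", "carry(b5,left)", "robot_in(rmD)"]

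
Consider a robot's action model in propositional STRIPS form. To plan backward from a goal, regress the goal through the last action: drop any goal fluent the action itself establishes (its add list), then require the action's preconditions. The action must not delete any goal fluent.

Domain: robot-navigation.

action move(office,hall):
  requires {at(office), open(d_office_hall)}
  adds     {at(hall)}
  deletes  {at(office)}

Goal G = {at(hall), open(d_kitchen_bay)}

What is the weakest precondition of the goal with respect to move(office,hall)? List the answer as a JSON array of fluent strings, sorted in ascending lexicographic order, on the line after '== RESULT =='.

Regress:
  G ∩ del = {}  (empty — regression defined)
  G \ add = {at(hall), open(d_kitchen_bay)} \ {at(hall)} = {open(d_kitchen_bay)}
  ∪ pre   = {open(d_kitchen_bay)} ∪ {at(office), open(d_office_hall)}
          = {at(office), open(d_kitchen_bay), open(d_office_hall)}

== RESULT ==
["at(office)", "open(d_kitchen_bay)", "open(d_office_hall)"]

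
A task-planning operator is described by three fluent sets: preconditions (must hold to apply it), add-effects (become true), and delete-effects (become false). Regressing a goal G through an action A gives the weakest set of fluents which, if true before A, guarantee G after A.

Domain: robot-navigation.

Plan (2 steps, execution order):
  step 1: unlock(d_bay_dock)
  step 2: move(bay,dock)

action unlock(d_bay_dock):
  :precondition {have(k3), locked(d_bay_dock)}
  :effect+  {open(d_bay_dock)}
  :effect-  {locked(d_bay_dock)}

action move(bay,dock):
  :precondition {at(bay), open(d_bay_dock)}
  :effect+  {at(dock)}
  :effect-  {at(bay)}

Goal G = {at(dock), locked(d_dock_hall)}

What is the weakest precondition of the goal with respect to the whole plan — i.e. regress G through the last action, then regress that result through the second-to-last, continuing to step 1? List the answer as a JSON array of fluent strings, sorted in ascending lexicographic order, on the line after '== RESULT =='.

Regress step by step:
  through step 2 (move(bay,dock)): drop {at(dock)}, keep {locked(d_dock_hall)}, require {at(bay), open(d_bay_dock)}
    → {at(bay), locked(d_dock_hall), open(d_bay_dock)}
  through step 1 (unlock(d_bay_dock)): drop {open(d_bay_dock)}, keep {at(bay), locked(d_dock_hall)}, require {have(k3), locked(d_bay_dock)}
    → {at(bay), have(k3), locked(d_bay_dock), locked(d_dock_hall)}

== RESULT ==
["at(bay)", "have(k3)", "locked(d_bay_dock)", "locked(d_dock_hall)"]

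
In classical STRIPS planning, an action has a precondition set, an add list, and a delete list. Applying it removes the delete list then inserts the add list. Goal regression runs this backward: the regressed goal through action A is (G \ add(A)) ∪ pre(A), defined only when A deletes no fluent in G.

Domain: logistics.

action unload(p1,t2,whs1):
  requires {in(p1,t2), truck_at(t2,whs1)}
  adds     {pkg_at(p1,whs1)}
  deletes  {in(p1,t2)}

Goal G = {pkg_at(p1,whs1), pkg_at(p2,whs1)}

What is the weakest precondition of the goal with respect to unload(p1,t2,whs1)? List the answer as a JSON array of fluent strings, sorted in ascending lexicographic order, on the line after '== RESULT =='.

Compute (G \ add) ∪ pre:
  G ∩ del = {}  (empty — regression defined)
  G \ add = {pkg_at(p1,whs1), pkg_at(p2,whs1)} \ {pkg_at(p1,whs1)} = {pkg_at(p2,whs1)}
  ∪ pre   = {pkg_at(p2,whs1)} ∪ {in(p1,t2), truck_at(t2,whs1)}
          = {in(p1,t2), pkg_at(p2,whs1), truck_at(t2,whs1)}

== RESULT ==
["in(p1,t2)", "pkg_at(p2,whs1)", "truck_at(t2,whs1)"]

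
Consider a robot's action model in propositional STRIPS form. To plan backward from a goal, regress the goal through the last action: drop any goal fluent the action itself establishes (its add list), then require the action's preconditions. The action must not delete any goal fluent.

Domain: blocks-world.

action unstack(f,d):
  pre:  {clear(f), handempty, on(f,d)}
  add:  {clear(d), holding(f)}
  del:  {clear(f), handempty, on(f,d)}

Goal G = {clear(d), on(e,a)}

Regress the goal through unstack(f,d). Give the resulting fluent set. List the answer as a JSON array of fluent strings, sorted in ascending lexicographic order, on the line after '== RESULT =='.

Compute (G \ add) ∪ pre:
  G ∩ del = {}  (empty — regression defined)
  G \ add = {clear(d), on(e,a)} \ {clear(d), holding(f)} = {on(e,a)}
  ∪ pre   = {on(e,a)} ∪ {clear(f), handempty, on(f,d)}
          = {clear(f), handempty, on(e,a), on(f,d)}

== RESULT ==
["clear(f)", "handempty", "on(e,a)", "on(f,d)"]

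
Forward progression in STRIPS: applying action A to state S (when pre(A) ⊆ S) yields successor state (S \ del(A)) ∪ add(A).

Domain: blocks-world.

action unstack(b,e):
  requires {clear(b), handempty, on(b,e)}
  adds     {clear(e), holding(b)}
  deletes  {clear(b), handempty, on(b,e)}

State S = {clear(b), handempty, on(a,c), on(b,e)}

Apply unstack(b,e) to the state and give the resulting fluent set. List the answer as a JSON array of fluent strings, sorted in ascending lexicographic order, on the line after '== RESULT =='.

Compute (S \ del) ∪ add:
  pre ⊆ S: {clear(b), handempty, on(b,e)} ⊆ S  — applicable
  S \ del = {on(a,c)}
  ∪ add   = {clear(e), holding(b), on(a,c)}

== RESULT ==
["clear(e)", "holding(b)", "on(a,c)"]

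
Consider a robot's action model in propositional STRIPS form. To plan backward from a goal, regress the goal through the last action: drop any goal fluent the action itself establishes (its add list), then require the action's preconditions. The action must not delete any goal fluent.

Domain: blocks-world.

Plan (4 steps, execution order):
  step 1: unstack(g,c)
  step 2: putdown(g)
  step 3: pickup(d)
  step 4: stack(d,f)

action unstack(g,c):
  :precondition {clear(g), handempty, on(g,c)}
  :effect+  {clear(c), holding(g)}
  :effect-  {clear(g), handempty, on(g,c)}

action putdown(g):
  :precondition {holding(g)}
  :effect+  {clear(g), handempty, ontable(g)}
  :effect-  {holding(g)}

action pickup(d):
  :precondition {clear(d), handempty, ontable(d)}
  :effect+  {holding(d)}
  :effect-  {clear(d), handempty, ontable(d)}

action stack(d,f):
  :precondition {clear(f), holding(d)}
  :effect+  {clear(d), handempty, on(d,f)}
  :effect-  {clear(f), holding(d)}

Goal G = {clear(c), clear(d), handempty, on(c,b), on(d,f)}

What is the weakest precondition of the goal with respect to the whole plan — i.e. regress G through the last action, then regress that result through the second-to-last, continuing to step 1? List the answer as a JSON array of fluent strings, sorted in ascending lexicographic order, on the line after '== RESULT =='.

Work backward from the goal:
  through step 4 (stack(d,f)): drop {clear(d), handempty, on(d,f)}, keep {clear(c), on(c,b)}, require {clear(f), holding(d)}
    → {clear(c), clear(f), holding(d), on(c,b)}
  through step 3 (pickup(d)): drop {holding(d)}, keep {clear(c), clear(f), on(c,b)}, require {clear(d), handempty, ontable(d)}
    → {clear(c), clear(d), clear(f), handempty, on(c,b), ontable(d)}
  through step 2 (putdown(g)): drop {handempty}, keep {clear(c), clear(d), clear(f), on(c,b), ontable(d)}, require {holding(g)}
    → {clear(c), clear(d), clear(f), holding(g), on(c,b), ontable(d)}
  through step 1 (unstack(g,c)): drop {clear(c), holding(g)}, keep {clear(d), clear(f), on(c,b), ontable(d)}, require {clear(g), handempty, on(g,c)}
    → {clear(d), clear(f), clear(g), handempty, on(c,b), on(g,c), ontable(d)}

== RESULT ==
["clear(d)", "clear(f)", "clear(g)", "handempty", "on(c,b)", "on(g,c)", "ontable(d)"]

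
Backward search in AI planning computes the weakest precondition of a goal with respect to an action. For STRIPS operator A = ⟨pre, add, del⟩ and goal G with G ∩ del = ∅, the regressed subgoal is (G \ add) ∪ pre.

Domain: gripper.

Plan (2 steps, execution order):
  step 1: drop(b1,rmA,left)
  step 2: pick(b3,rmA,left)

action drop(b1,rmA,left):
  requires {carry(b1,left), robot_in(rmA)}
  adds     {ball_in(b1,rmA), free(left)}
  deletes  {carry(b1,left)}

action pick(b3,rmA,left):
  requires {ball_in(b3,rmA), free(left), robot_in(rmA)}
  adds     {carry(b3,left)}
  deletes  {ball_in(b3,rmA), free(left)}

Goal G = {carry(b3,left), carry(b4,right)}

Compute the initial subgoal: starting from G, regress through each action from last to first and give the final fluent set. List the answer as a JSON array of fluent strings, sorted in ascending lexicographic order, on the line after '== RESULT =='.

Regress step by step:
  through step 2 (pick(b3,rmA,left)): drop {carry(b3,left)}, keep {carry(b4,right)}, require {ball_in(b3,rmA), free(left), robot_in(rmA)}
    → {ball_in(b3,rmA), carry(b4,right), free(left), robot_in(rmA)}
  through step 1 (drop(b1,rmA,left)): drop {free(left)}, keep {ball_in(b3,rmA), carry(b4,right), robot_in(rmA)}, require {carry(b1,left), robot_in(rmA)}
    → {ball_in(b3,rmA), carry(b1,left), carry(b4,right), robot_in(rmA)}

== RESULT ==
["ball_in(b3,rmA)", "carry(b1,left)", "carry(b4,right)", "robot_in(rmA)"]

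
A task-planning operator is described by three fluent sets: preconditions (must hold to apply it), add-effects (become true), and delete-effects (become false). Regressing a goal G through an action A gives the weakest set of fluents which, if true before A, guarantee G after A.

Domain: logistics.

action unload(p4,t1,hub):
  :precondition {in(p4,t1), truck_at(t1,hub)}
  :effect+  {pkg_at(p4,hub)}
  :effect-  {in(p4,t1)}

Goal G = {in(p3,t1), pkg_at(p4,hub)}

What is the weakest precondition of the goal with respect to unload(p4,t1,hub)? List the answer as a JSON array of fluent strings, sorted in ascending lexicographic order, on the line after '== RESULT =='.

Compute (G \ add) ∪ pre:
  G ∩ del = {}  (empty — regression defined)
  G \ add = {in(p3,t1), pkg_at(p4,hub)} \ {pkg_at(p4,hub)} = {in(p3,t1)}
  ∪ pre   = {in(p3,t1)} ∪ {in(p4,t1), truck_at(t1,hub)}
          = {in(p3,t1), in(p4,t1), truck_at(t1,hub)}

== RESULT ==
["in(p3,t1)", "in(p4,t1)", "truck_at(t1,hub)"]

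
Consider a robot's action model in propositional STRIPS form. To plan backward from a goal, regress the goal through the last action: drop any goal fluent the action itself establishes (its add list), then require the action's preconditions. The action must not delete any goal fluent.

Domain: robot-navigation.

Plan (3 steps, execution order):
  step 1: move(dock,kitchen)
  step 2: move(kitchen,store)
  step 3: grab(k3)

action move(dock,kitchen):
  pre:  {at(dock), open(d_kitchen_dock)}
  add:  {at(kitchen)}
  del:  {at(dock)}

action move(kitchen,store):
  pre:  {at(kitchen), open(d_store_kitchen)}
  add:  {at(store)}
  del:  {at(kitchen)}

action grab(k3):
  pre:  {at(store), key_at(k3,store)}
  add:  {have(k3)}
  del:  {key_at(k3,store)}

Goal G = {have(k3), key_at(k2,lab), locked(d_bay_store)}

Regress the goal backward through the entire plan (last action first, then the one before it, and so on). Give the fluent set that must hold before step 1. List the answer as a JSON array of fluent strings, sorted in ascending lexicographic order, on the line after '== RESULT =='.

Work backward from the goal:
  through step 3 (grab(k3)): drop {have(k3)}, keep {key_at(k2,lab), locked(d_bay_store)}, require {at(store), key_at(k3,store)}
    → {at(store), key_at(k2,lab), key_at(k3,store), locked(d_bay_store)}
  through step 2 (move(kitchen,store)): drop {at(store)}, keep {key_at(k2,lab), key_at(k3,store), locked(d_bay_store)}, require {at(kitchen), open(d_store_kitchen)}
    → {at(kitchen), key_at(k2,lab), key_at(k3,store), locked(d_bay_store), open(d_store_kitchen)}
  through step 1 (move(dock,kitchen)): drop {at(kitchen)}, keep {key_at(k2,lab), key_at(k3,store), locked(d_bay_store), open(d_store_kitchen)}, require {at(dock), open(d_kitchen_dock)}
    → {at(dock), key_at(k2,lab), key_at(k3,store), locked(d_bay_store), open(d_kitchen_dock), open(d_store_kitchen)}

== RESULT ==
["at(dock)", "key_at(k2,lab)", "key_at(k3,store)", "locked(d_bay_store)", "open(d_kitchen_dock)", "open(d_store_kitchen)"]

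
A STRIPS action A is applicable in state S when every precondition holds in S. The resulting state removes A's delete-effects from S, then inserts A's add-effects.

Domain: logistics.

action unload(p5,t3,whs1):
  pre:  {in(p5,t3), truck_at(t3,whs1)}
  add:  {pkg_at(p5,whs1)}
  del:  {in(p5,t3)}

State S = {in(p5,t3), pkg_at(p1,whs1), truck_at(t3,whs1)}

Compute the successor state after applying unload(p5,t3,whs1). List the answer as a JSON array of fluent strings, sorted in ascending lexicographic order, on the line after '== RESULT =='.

Progress:
  pre ⊆ S: {in(p5,t3), truck_at(t3,whs1)} ⊆ S  — applicable
  S \ del = {pkg_at(p1,whs1), truck_at(t3,whs1)}
  ∪ add   = {pkg_at(p1,whs1), pkg_at(p5,whs1), truck_at(t3,whs1)}

== RESULT ==
["pkg_at(p1,whs1)", "pkg_at(p5,whs1)", "truck_at(t3,whs1)"]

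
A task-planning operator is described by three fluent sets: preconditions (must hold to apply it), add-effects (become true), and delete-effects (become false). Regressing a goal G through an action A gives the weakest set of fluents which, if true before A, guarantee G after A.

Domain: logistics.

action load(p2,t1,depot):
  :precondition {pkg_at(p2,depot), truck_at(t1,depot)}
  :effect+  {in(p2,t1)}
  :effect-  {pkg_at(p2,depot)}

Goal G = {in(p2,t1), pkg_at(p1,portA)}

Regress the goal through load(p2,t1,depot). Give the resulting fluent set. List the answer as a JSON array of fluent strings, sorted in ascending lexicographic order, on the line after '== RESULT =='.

Regress:
  G ∩ del = {}  (empty — regression defined)
  G \ add = {in(p2,t1), pkg_at(p1,portA)} \ {in(p2,t1)} = {pkg_at(p1,portA)}
  ∪ pre   = {pkg_at(p1,portA)} ∪ {pkg_at(p2,depot), truck_at(t1,depot)}
          = {pkg_at(p1,portA), pkg_at(p2,depot), truck_at(t1,depot)}

== RESULT ==
["pkg_at(p1,portA)", "pkg_at(p2,depot)", "truck_at(t1,depot)"]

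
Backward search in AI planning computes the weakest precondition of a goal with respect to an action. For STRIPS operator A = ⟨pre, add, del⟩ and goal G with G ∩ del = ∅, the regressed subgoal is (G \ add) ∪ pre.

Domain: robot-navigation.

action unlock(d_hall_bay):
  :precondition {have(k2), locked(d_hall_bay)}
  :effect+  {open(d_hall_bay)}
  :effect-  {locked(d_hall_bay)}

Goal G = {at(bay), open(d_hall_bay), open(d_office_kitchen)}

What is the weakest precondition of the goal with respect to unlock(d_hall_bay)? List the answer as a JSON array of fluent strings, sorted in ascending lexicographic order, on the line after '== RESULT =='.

Compute (G \ add) ∪ pre:
  G ∩ del = {}  (empty — regression defined)
  G \ add = {at(bay), open(d_hall_bay), open(d_office_kitchen)} \ {open(d_hall_bay)} = {at(bay), open(d_office_kitchen)}
  ∪ pre   = {at(bay), open(d_office_kitchen)} ∪ {have(k2), locked(d_hall_bay)}
          = {at(bay), have(k2), locked(d_hall_bay), open(d_office_kitchen)}

== RESULT ==
["at(bay)", "have(k2)", "locked(d_hall_bay)", "open(d_office_kitchen)"]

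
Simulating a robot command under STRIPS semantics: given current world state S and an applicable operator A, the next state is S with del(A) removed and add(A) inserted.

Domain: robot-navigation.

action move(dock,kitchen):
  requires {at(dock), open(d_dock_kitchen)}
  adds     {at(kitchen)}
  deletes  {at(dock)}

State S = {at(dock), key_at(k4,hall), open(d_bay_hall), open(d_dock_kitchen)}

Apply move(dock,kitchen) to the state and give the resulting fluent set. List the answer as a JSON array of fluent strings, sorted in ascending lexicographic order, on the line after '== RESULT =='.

Compute (S \ del) ∪ add:
  pre ⊆ S: {at(dock), open(d_dock_kitchen)} ⊆ S  — applicable
  S \ del = {key_at(k4,hall), open(d_bay_hall), open(d_dock_kitchen)}
  ∪ add   = {at(kitchen), key_at(k4,hall), open(d_bay_hall), open(d_dock_kitchen)}

== RESULT ==
["at(kitchen)", "key_at(k4,hall)", "open(d_bay_hall)", "open(d_dock_kitchen)"]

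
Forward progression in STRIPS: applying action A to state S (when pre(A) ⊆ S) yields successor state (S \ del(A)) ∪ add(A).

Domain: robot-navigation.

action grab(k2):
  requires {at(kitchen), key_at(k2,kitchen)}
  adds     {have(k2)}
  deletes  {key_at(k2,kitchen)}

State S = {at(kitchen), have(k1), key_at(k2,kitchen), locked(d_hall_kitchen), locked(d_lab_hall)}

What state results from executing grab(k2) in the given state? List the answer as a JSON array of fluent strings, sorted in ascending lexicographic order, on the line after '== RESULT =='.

Compute (S \ del) ∪ add:
  pre ⊆ S: {at(kitchen), key_at(k2,kitchen)} ⊆ S  — applicable
  S \ del = {at(kitchen), have(k1), locked(d_hall_kitchen), locked(d_lab_hall)}
  ∪ add   = {at(kitchen), have(k1), have(k2), locked(d_hall_kitchen), locked(d_lab_hall)}

== RESULT ==
["at(kitchen)", "have(k1)", "have(k2)", "locked(d_hall_kitchen)", "locked(d_lab_hall)"]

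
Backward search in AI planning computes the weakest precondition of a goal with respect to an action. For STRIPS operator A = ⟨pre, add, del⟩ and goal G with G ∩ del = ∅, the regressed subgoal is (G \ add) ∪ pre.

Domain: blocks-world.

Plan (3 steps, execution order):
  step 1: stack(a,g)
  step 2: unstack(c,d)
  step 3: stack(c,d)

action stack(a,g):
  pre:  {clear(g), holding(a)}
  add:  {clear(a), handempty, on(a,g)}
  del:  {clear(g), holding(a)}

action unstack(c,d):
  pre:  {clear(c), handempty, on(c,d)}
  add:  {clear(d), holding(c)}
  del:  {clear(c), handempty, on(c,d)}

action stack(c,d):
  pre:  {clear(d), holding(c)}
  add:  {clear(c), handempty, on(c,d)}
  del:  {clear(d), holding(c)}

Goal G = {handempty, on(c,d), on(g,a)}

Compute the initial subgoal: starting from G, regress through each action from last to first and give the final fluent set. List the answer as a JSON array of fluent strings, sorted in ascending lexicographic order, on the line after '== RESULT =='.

Regress step by step:
  through step 3 (stack(c,d)): drop {handempty, on(c,d)}, keep {on(g,a)}, require {clear(d), holding(c)}
    → {clear(d), holding(c), on(g,a)}
  through step 2 (unstack(c,d)): drop {clear(d), holding(c)}, keep {on(g,a)}, require {clear(c), handempty, on(c,d)}
    → {clear(c), handempty, on(c,d), on(g,a)}
  through step 1 (stack(a,g)): drop {handempty}, keep {clear(c), on(c,d), on(g,a)}, require {clear(g), holding(a)}
    → {clear(c), clear(g), holding(a), on(c,d), on(g,a)}

== RESULT ==
["clear(c)", "clear(g)", "holding(a)", "on(c,d)", "on(g,a)"]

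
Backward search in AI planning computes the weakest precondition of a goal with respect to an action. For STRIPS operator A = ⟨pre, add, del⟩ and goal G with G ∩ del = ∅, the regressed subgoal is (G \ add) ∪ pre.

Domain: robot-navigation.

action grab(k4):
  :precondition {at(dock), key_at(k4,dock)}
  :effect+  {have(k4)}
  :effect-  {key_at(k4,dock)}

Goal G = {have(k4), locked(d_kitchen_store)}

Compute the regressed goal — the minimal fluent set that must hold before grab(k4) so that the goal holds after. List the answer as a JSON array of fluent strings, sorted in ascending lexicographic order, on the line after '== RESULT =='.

Regress:
  G ∩ del = {}  (empty — regression defined)
  G \ add = {have(k4), locked(d_kitchen_store)} \ {have(k4)} = {locked(d_kitchen_store)}
  ∪ pre   = {locked(d_kitchen_store)} ∪ {at(dock), key_at(k4,dock)}
          = {at(dock), key_at(k4,dock), locked(d_kitchen_store)}

== RESULT ==
["at(dock)", "key_at(k4,dock)", "locked(d_kitchen_store)"]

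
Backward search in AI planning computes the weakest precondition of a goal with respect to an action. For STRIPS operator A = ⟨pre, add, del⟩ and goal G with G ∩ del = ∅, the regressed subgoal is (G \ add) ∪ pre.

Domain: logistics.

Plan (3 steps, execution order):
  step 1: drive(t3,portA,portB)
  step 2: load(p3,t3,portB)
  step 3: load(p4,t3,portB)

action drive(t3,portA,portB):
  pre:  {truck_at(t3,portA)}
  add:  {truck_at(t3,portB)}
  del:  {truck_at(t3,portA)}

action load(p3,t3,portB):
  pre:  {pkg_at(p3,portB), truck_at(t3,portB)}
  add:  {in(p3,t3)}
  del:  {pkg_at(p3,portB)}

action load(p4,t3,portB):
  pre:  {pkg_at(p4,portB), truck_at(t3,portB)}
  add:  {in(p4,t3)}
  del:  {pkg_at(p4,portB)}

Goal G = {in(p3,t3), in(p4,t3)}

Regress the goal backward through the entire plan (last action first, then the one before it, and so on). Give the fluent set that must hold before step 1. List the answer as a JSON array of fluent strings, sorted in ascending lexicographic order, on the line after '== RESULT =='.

Regress step by step:
  through step 3 (load(p4,t3,portB)): drop {in(p4,t3)}, keep {in(p3,t3)}, require {pkg_at(p4,portB), truck_at(t3,portB)}
    → {in(p3,t3), pkg_at(p4,portB), truck_at(t3,portB)}
  through step 2 (load(p3,t3,portB)): drop {in(p3,t3)}, keep {pkg_at(p4,portB), truck_at(t3,portB)}, require {pkg_at(p3,portB), truck_at(t3,portB)}
    → {pkg_at(p3,portB), pkg_at(p4,portB), truck_at(t3,portB)}
  through step 1 (drive(t3,portA,portB)): drop {truck_at(t3,portB)}, keep {pkg_at(p3,portB), pkg_at(p4,portB)}, require {truck_at(t3,portA)}
    → {pkg_at(p3,portB), pkg_at(p4,portB), truck_at(t3,portA)}

== RESULT ==
["pkg_at(p3,portB)", "pkg_at(p4,portB)", "truck_at(t3,portA)"]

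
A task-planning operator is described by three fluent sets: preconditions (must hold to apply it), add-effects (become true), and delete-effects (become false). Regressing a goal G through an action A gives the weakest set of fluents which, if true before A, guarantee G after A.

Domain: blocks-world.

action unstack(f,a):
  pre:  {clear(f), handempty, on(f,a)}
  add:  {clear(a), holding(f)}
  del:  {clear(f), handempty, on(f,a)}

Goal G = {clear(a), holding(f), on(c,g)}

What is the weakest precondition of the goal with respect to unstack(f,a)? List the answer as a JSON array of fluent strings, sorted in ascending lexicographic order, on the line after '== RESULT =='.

Compute (G \ add) ∪ pre:
  G ∩ del = {}  (empty — regression defined)
  G \ add = {clear(a), holding(f), on(c,g)} \ {clear(a), holding(f)} = {on(c,g)}
  ∪ pre   = {on(c,g)} ∪ {clear(f), handempty, on(f,a)}
          = {clear(f), handempty, on(c,g), on(f,a)}

== RESULT ==
["clear(f)", "handempty", "on(c,g)", "on(f,a)"]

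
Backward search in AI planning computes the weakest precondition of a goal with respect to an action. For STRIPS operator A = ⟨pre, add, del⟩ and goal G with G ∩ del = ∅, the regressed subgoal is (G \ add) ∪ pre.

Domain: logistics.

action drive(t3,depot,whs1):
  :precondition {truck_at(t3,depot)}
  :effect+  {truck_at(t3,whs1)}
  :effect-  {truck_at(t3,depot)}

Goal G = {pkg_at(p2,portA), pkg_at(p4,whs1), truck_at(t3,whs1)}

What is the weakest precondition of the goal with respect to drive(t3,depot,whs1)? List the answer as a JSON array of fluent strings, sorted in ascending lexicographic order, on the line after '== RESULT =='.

Regress:
  G ∩ del = {}  (empty — regression defined)
  G \ add = {pkg_at(p2,portA), pkg_at(p4,whs1), truck_at(t3,whs1)} \ {truck_at(t3,whs1)} = {pkg_at(p2,portA), pkg_at(p4,whs1)}
  ∪ pre   = {pkg_at(p2,portA), pkg_at(p4,whs1)} ∪ {truck_at(t3,depot)}
          = {pkg_at(p2,portA), pkg_at(p4,whs1), truck_at(t3,depot)}

== RESULT ==
["pkg_at(p2,portA)", "pkg_at(p4,whs1)", "truck_at(t3,depot)"]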